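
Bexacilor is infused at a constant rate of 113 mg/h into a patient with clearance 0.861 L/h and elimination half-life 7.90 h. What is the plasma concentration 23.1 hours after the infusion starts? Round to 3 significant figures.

114 mg/L

Css = rate / CL = 113 / 0.861 = 131.2 mg/L
k = ln 2 / 7.90 = 0.08774 h⁻¹
C(t) = Css (1 − e^(−kt)) = 131.2 × (1 − e^(−2.027)) = 131.2 × 0.8682 ≈ 114 mg/L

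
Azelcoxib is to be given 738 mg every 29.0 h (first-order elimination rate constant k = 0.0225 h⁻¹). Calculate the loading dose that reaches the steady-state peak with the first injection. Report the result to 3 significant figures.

Accumulation ratio R = 1 / (1 − e^(−kτ)) = 1 / (1 − e^(−0.02250×29.0)) = 1 / (1 − 0.5207) = 2.087
Loading dose = maintenance dose × R = 738 × 2.087 ≈ 1540 mg

1540 mg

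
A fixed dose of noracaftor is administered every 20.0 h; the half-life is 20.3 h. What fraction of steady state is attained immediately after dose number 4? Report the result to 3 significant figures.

0.935

k = ln 2 / 20.3 = 0.03415 h⁻¹
f_n = 1 − e^(−nkτ) = 1 − e^(−4 × 0.03415 × 20.0) = 1 − e^(−2.732) = 1 − 0.06511 ≈ 0.935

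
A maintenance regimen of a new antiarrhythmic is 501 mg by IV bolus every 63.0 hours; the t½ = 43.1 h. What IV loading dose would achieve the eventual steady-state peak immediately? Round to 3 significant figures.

787 mg

k = ln 2 / 43.1 = 0.01608 h⁻¹
Accumulation ratio R = 1 / (1 − e^(−kτ)) = 1 / (1 − e^(−0.01608×63.0)) = 1 / (1 − 0.3631) = 1.570
Loading dose = maintenance dose × R = 501 × 1.570 ≈ 787 mg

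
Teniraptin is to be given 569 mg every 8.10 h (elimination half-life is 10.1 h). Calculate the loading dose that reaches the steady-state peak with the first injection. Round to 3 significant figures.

k = ln 2 / 10.1 = 0.06863 h⁻¹
Accumulation ratio R = 1 / (1 − e^(−kτ)) = 1 / (1 − e^(−0.06863×8.10)) = 1 / (1 − 0.5736) = 2.345
Loading dose = maintenance dose × R = 569 × 2.345 ≈ 1330 mg

1330 mg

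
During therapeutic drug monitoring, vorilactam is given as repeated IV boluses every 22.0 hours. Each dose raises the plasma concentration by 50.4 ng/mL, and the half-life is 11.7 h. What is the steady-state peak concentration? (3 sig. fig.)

69.2 ng/mL

k = ln 2 / 11.7 = 0.05924 h⁻¹
Fraction remaining after one interval: e^(−kτ) = e^(−0.05924 × 22.0) = 0.2716
R = 1 / (1 − 0.2716) = 1.373
Css,max = 50.4 × 1.373 ≈ 69.2 ng/mL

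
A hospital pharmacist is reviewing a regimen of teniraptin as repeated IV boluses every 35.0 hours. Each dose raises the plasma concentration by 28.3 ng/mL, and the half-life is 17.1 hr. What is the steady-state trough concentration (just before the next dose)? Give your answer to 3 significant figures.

k = ln 2 / 17.1 = 0.04053 hr⁻¹
Fraction remaining after one interval: e^(−kτ) = e^(−0.04053 × 35.0) = 0.2420
R = 1 / (1 − 0.2420) = 1.319
Css,max = 28.3 × 1.319 = 37.34 ng/mL
Css,min = Css,max × e^(−kτ) = 37.34 × 0.2420 ≈ 9.04 ng/mL

9.04 ng/mL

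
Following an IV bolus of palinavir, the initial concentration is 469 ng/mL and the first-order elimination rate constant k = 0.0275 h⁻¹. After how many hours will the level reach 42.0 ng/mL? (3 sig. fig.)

C(t) = C₀ e^(−kt)  ⇒  t = ln(C₀/C) / k
t = ln(469/42.0) / 0.02750 = 2.413 / 0.02750 ≈ 87.7 hours

87.7 hours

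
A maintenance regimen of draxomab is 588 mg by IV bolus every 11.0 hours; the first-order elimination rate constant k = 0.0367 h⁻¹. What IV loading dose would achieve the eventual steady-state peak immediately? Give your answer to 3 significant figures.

Accumulation ratio R = 1 / (1 − e^(−kτ)) = 1 / (1 − e^(−0.03670×11.0)) = 1 / (1 − 0.6678) = 3.011
Loading dose = maintenance dose × R = 588 × 3.011 ≈ 1770 mg

1770 mg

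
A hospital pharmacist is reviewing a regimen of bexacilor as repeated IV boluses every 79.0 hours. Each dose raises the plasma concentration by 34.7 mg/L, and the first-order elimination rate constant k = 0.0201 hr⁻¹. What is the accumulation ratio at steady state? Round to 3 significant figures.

1.26

Fraction remaining after one interval: e^(−kτ) = e^(−0.02010 × 79.0) = 0.2044
R = 1 / (1 − 0.2044) = 1 / 0.7956 ≈ 1.26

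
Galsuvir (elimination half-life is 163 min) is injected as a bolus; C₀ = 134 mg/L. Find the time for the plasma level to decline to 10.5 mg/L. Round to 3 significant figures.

599 minutes

k = ln 2 / 163 = 0.004252 min⁻¹
C(t) = C₀ e^(−kt)  ⇒  t = ln(C₀/C) / k
t = ln(134/10.5) / 0.004252 = 2.546 / 0.004252 ≈ 599 minutes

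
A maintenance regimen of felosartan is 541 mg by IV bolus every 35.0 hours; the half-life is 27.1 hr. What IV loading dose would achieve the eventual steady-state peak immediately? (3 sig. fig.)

915 mg

k = ln 2 / 27.1 = 0.02558 hr⁻¹
Accumulation ratio R = 1 / (1 − e^(−kτ)) = 1 / (1 − e^(−0.02558×35.0)) = 1 / (1 − 0.4085) = 1.691
Loading dose = maintenance dose × R = 541 × 1.691 ≈ 915 mg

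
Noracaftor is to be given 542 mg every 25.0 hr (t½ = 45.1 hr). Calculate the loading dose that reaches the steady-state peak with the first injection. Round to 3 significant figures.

k = ln 2 / 45.1 = 0.01537 hr⁻¹
Accumulation ratio R = 1 / (1 − e^(−kτ)) = 1 / (1 − e^(−0.01537×25.0)) = 1 / (1 − 0.6810) = 3.135
Loading dose = maintenance dose × R = 542 × 3.135 ≈ 1700 mg

1700 mg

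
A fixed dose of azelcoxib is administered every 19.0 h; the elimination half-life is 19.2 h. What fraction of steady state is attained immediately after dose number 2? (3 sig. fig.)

0.746

k = ln 2 / 19.2 = 0.03610 h⁻¹
f_n = 1 − e^(−nkτ) = 1 − e^(−2 × 0.03610 × 19.0) = 1 − e^(−1.372) = 1 − 0.2536 ≈ 0.746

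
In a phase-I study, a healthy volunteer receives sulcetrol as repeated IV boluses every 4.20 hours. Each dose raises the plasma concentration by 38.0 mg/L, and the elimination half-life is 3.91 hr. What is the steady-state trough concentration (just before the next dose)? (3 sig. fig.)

34.4 mg/L

k = ln 2 / 3.91 = 0.1773 hr⁻¹
Fraction remaining after one interval: e^(−kτ) = e^(−0.1773 × 4.20) = 0.4749
R = 1 / (1 − 0.4749) = 1.905
Css,max = 38.0 × 1.905 = 72.37 mg/L
Css,min = Css,max × e^(−kτ) = 72.37 × 0.4749 ≈ 34.4 mg/L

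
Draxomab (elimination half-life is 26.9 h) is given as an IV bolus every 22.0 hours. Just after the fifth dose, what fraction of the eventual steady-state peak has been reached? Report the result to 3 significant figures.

k = ln 2 / 26.9 = 0.02577 h⁻¹
f_n = 1 − e^(−nkτ) = 1 − e^(−5 × 0.02577 × 22.0) = 1 − e^(−2.834) = 1 − 0.05875 ≈ 0.941

0.941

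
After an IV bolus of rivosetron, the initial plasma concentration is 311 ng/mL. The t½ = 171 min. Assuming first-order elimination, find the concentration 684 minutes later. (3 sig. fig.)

k = ln 2 / 171 = 0.004053 min⁻¹
C(t) = C₀ e^(−kt) = 311 × e^(−0.004053 × 684) = 311 × e^(−2.773) = 311 × 0.06250 ≈ 19.4 ng/mL

19.4 ng/mL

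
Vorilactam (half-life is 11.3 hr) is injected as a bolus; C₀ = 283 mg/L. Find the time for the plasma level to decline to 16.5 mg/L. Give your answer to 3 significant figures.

46.3 hours

k = ln 2 / 11.3 = 0.06134 hr⁻¹
C(t) = C₀ e^(−kt)  ⇒  t = ln(C₀/C) / k
t = ln(283/16.5) / 0.06134 = 2.842 / 0.06134 ≈ 46.3 hours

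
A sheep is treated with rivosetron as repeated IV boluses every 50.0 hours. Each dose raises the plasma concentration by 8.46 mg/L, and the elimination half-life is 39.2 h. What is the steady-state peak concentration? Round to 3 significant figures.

k = ln 2 / 39.2 = 0.01768 h⁻¹
Fraction remaining after one interval: e^(−kτ) = e^(−0.01768 × 50.0) = 0.4131
R = 1 / (1 − 0.4131) = 1.704
Css,max = 8.46 × 1.704 ≈ 14.4 mg/L

14.4 mg/L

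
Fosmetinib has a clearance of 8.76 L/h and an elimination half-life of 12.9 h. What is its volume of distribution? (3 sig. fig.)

k = ln 2 / t½ = ln 2 / 12.9 = 0.05373 h⁻¹
V = CL / k = 8.76 / 0.05373 ≈ 163 L

163 L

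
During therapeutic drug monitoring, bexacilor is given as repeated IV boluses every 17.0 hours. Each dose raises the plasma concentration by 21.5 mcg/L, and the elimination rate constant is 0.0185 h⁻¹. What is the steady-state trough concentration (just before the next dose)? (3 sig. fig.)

58.2 mcg/L

Fraction remaining after one interval: e^(−kτ) = e^(−0.01850 × 17.0) = 0.7302
R = 1 / (1 − 0.7302) = 3.706
Css,max = 21.5 × 3.706 = 79.68 mcg/L
Css,min = Css,max × e^(−kτ) = 79.68 × 0.7302 ≈ 58.2 mcg/L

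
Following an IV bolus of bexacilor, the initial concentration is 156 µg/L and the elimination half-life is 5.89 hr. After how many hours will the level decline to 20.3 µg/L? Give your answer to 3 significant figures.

17.3 hours

k = ln 2 / 5.89 = 0.1177 hr⁻¹
C(t) = C₀ e^(−kt)  ⇒  t = ln(C₀/C) / k
t = ln(156/20.3) / 0.1177 = 2.039 / 0.1177 ≈ 17.3 hours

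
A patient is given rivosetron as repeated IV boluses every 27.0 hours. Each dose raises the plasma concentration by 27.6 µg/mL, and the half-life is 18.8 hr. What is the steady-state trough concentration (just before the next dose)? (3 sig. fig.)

k = ln 2 / 18.8 = 0.03687 hr⁻¹
Fraction remaining after one interval: e^(−kτ) = e^(−0.03687 × 27.0) = 0.3695
R = 1 / (1 − 0.3695) = 1.586
Css,max = 27.6 × 1.586 = 43.78 µg/mL
Css,min = Css,max × e^(−kτ) = 43.78 × 0.3695 ≈ 16.2 µg/mL

16.2 µg/mL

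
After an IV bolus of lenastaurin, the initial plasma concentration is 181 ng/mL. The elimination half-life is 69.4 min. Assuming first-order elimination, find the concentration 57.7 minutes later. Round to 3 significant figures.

102 ng/mL

k = ln 2 / 69.4 = 0.009988 min⁻¹
C(t) = C₀ e^(−kt) = 181 × e^(−0.009988 × 57.7) = 181 × e^(−0.5763) = 181 × 0.5620 ≈ 102 ng/mL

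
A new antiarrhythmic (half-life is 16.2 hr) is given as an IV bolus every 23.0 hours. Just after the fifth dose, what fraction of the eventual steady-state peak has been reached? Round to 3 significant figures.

0.993

k = ln 2 / 16.2 = 0.04279 hr⁻¹
f_n = 1 − e^(−nkτ) = 1 − e^(−5 × 0.04279 × 23.0) = 1 − e^(−4.920) = 1 − 0.007296 ≈ 0.993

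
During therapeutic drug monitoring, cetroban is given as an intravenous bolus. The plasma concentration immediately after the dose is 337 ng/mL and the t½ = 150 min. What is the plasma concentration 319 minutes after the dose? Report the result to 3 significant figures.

k = ln 2 / 150 = 0.004621 min⁻¹
C(t) = C₀ e^(−kt) = 337 × e^(−0.004621 × 319) = 337 × e^(−1.474) = 337 × 0.2290 ≈ 77.2 ng/mL

77.2 ng/mL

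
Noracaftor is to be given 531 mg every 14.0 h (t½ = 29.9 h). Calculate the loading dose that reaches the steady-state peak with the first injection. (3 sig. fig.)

1920 mg

k = ln 2 / 29.9 = 0.02318 h⁻¹
Accumulation ratio R = 1 / (1 − e^(−kτ)) = 1 / (1 − e^(−0.02318×14.0)) = 1 / (1 − 0.7229) = 3.608
Loading dose = maintenance dose × R = 531 × 3.608 ≈ 1920 mg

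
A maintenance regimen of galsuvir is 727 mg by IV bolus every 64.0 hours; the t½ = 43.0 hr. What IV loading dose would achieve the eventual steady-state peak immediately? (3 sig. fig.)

k = ln 2 / 43.0 = 0.01612 hr⁻¹
Accumulation ratio R = 1 / (1 − e^(−kτ)) = 1 / (1 − e^(−0.01612×64.0)) = 1 / (1 − 0.3564) = 1.554
Loading dose = maintenance dose × R = 727 × 1.554 ≈ 1130 mg

1130 mg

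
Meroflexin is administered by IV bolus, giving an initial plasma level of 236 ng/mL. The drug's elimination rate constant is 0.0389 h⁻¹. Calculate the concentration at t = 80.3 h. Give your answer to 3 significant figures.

10.4 ng/mL

C(t) = C₀ e^(−kt) = 236 × e^(−0.03890 × 80.3) = 236 × e^(−3.124) = 236 × 0.04400 ≈ 10.4 ng/mL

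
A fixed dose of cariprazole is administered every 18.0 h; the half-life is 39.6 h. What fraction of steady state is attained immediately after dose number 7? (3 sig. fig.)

0.890

k = ln 2 / 39.6 = 0.01750 h⁻¹
f_n = 1 − e^(−nkτ) = 1 − e^(−7 × 0.01750 × 18.0) = 1 − e^(−2.205) = 1 − 0.1102 ≈ 0.890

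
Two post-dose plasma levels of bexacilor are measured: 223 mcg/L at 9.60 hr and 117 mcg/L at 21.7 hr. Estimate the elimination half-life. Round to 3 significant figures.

k = ln(C₁/C₂) / (t₂ − t₁) = ln(223/117) / (21.7 − 9.60)
  = 0.6450 / 12.10 = 0.05331 hr⁻¹
t½ = ln 2 / k = ln 2 / 0.05331 ≈ 13.0 hours

13.0 hours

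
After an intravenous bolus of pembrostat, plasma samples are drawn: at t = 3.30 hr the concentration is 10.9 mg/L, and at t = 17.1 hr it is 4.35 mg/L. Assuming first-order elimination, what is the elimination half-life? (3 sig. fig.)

10.4 hours

k = ln(C₁/C₂) / (t₂ − t₁) = ln(10.9/4.35) / (17.1 − 3.30)
  = 0.9186 / 13.80 = 0.06656 hr⁻¹
t½ = ln 2 / k = ln 2 / 0.06656 ≈ 10.4 hours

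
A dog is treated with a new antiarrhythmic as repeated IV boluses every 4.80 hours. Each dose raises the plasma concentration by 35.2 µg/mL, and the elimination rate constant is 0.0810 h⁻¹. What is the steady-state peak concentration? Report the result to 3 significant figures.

Fraction remaining after one interval: e^(−kτ) = e^(−0.08100 × 4.80) = 0.6779
R = 1 / (1 − 0.6779) = 3.104
Css,max = 35.2 × 3.104 ≈ 109 µg/mL

109 µg/mL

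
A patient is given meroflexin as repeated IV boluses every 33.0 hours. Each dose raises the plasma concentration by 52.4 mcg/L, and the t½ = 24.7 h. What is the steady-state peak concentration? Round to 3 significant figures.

k = ln 2 / 24.7 = 0.02806 h⁻¹
Fraction remaining after one interval: e^(−kτ) = e^(−0.02806 × 33.0) = 0.3961
R = 1 / (1 − 0.3961) = 1.656
Css,max = 52.4 × 1.656 ≈ 86.8 mcg/L

86.8 mcg/L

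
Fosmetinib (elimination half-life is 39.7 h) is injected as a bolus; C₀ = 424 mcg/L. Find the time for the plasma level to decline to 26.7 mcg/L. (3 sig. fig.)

158 hours

k = ln 2 / 39.7 = 0.01746 h⁻¹
C(t) = C₀ e^(−kt)  ⇒  t = ln(C₀/C) / k
t = ln(424/26.7) / 0.01746 = 2.765 / 0.01746 ≈ 158 hours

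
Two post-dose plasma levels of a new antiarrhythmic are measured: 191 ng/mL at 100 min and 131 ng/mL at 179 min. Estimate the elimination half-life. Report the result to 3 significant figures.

k = ln(C₁/C₂) / (t₂ − t₁) = ln(191/131) / (179 − 100)
  = 0.3771 / 79.00 = 0.004773 min⁻¹
t½ = ln 2 / k = ln 2 / 0.004773 ≈ 145 minutes

145 minutes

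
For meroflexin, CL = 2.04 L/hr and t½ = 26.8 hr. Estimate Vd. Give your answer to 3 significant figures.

78.9 L

k = ln 2 / t½ = ln 2 / 26.8 = 0.02586 hr⁻¹
V = CL / k = 2.04 / 0.02586 ≈ 78.9 L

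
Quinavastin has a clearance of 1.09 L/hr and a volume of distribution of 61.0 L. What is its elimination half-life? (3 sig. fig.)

k = CL / V = 1.09 / 61.0 = 0.01787 hr⁻¹
t½ = ln 2 / k = ln 2 / 0.01787 ≈ 38.8 hours

38.8 hours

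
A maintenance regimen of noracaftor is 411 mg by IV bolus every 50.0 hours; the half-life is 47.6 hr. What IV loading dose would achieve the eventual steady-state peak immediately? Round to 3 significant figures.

795 mg

k = ln 2 / 47.6 = 0.01456 hr⁻¹
Accumulation ratio R = 1 / (1 − e^(−kτ)) = 1 / (1 − e^(−0.01456×50.0)) = 1 / (1 − 0.4828) = 1.934
Loading dose = maintenance dose × R = 411 × 1.934 ≈ 795 mg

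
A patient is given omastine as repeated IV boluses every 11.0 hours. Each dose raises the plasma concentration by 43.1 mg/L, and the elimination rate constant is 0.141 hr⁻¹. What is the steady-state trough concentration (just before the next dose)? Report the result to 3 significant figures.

Fraction remaining after one interval: e^(−kτ) = e^(−0.1410 × 11.0) = 0.2120
R = 1 / (1 − 0.2120) = 1.269
Css,max = 43.1 × 1.269 = 54.70 mg/L
Css,min = Css,max × e^(−kτ) = 54.70 × 0.2120 ≈ 11.6 mg/L

11.6 mg/L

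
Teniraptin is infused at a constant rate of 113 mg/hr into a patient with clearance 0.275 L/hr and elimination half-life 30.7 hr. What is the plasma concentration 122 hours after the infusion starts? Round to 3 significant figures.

Css = rate / CL = 113 / 0.275 = 410.9 mg/L
k = ln 2 / 30.7 = 0.02258 hr⁻¹
C(t) = Css (1 − e^(−kt)) = 410.9 × (1 − e^(−2.755)) = 410.9 × 0.9364 ≈ 385 mg/L

385 mg/L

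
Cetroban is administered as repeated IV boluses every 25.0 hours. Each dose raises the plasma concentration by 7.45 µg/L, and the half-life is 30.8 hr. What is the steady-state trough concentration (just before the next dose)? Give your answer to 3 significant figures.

9.86 µg/L

k = ln 2 / 30.8 = 0.02250 hr⁻¹
Fraction remaining after one interval: e^(−kτ) = e^(−0.02250 × 25.0) = 0.5697
R = 1 / (1 − 0.5697) = 2.324
Css,max = 7.45 × 2.324 = 17.31 µg/L
Css,min = Css,max × e^(−kτ) = 17.31 × 0.5697 ≈ 9.86 µg/L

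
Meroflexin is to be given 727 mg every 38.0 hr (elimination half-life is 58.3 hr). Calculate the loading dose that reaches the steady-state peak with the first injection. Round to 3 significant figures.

k = ln 2 / 58.3 = 0.01189 hr⁻¹
Accumulation ratio R = 1 / (1 − e^(−kτ)) = 1 / (1 − e^(−0.01189×38.0)) = 1 / (1 − 0.6365) = 2.751
Loading dose = maintenance dose × R = 727 × 2.751 ≈ 2000 mg

2000 mg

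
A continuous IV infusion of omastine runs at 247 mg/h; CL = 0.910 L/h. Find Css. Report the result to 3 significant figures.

271 µg/mL

Css = infusion rate / CL = 247 / 0.910 ≈ 271 µg/mL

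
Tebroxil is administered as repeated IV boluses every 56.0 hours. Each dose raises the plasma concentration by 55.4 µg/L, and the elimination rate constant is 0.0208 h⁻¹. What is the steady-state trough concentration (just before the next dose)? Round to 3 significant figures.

25.1 µg/L

Fraction remaining after one interval: e^(−kτ) = e^(−0.02080 × 56.0) = 0.3120
R = 1 / (1 − 0.3120) = 1.453
Css,max = 55.4 × 1.453 = 80.52 µg/L
Css,min = Css,max × e^(−kτ) = 80.52 × 0.3120 ≈ 25.1 µg/L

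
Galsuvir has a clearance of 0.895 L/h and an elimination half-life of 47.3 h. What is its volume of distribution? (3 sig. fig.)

61.1 L

k = ln 2 / t½ = ln 2 / 47.3 = 0.01465 h⁻¹
V = CL / k = 0.895 / 0.01465 ≈ 61.1 L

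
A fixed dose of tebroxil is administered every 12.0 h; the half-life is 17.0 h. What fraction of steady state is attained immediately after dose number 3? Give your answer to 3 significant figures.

k = ln 2 / 17.0 = 0.04077 h⁻¹
f_n = 1 − e^(−nkτ) = 1 − e^(−3 × 0.04077 × 12.0) = 1 − e^(−1.468) = 1 − 0.2304 ≈ 0.770

0.770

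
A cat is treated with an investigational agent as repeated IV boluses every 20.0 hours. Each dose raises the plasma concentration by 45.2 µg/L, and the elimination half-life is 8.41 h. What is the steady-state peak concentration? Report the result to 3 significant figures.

56.0 µg/L

k = ln 2 / 8.41 = 0.08242 h⁻¹
Fraction remaining after one interval: e^(−kτ) = e^(−0.08242 × 20.0) = 0.1924
R = 1 / (1 − 0.1924) = 1.238
Css,max = 45.2 × 1.238 ≈ 56.0 µg/L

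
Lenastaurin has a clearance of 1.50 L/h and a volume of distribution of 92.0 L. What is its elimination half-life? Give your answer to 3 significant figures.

k = CL / V = 1.50 / 92.0 = 0.01630 h⁻¹
t½ = ln 2 / k = ln 2 / 0.01630 ≈ 42.5 hours

42.5 hours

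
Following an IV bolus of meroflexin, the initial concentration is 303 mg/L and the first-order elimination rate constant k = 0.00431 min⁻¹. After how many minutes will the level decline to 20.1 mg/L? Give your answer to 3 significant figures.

C(t) = C₀ e^(−kt)  ⇒  t = ln(C₀/C) / k
t = ln(303/20.1) / 0.004310 = 2.713 / 0.004310 ≈ 629 minutes

629 minutes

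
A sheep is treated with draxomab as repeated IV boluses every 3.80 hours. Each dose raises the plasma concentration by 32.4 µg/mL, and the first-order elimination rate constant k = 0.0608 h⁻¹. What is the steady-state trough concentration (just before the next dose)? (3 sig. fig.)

Fraction remaining after one interval: e^(−kτ) = e^(−0.06080 × 3.80) = 0.7937
R = 1 / (1 − 0.7937) = 4.847
Css,max = 32.4 × 4.847 = 157.1 µg/mL
Css,min = Css,max × e^(−kτ) = 157.1 × 0.7937 ≈ 125 µg/mL

125 µg/mL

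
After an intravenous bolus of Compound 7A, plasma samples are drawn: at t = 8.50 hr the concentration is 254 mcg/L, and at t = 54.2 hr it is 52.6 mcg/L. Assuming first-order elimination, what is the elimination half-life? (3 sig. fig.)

k = ln(C₁/C₂) / (t₂ − t₁) = ln(254/52.6) / (54.2 − 8.50)
  = 1.575 / 45.70 = 0.03446 hr⁻¹
t½ = ln 2 / k = ln 2 / 0.03446 ≈ 20.1 hours

20.1 hours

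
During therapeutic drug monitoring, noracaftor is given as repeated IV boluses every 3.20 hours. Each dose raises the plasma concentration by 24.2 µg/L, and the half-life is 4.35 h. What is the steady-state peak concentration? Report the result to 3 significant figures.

60.6 µg/L

k = ln 2 / 4.35 = 0.1593 h⁻¹
Fraction remaining after one interval: e^(−kτ) = e^(−0.1593 × 3.20) = 0.6006
R = 1 / (1 − 0.6006) = 2.503
Css,max = 24.2 × 2.503 ≈ 60.6 µg/L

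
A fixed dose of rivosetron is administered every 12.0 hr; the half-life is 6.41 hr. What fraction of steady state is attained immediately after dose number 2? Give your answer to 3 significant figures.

0.925

k = ln 2 / 6.41 = 0.1081 hr⁻¹
f_n = 1 − e^(−nkτ) = 1 − e^(−2 × 0.1081 × 12.0) = 1 − e^(−2.595) = 1 − 0.07463 ≈ 0.925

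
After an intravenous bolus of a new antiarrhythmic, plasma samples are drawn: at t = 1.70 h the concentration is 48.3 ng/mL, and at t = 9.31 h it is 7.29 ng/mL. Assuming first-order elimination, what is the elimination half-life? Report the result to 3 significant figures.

k = ln(C₁/C₂) / (t₂ − t₁) = ln(48.3/7.29) / (9.31 − 1.70)
  = 1.891 / 7.610 = 0.2485 h⁻¹
t½ = ln 2 / k = ln 2 / 0.2485 ≈ 2.79 hours

2.79 hours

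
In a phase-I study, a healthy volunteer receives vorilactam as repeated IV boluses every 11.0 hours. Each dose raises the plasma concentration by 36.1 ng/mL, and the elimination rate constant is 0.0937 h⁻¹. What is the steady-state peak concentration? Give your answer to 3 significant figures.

56.1 ng/mL

Fraction remaining after one interval: e^(−kτ) = e^(−0.09370 × 11.0) = 0.3568
R = 1 / (1 − 0.3568) = 1.555
Css,max = 36.1 × 1.555 ≈ 56.1 ng/mL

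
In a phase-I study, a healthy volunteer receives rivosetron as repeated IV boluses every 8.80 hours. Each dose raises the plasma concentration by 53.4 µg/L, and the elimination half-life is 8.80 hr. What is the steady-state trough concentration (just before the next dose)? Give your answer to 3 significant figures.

53.4 µg/L

k = ln 2 / 8.80 = 0.07877 hr⁻¹
Fraction remaining after one interval: e^(−kτ) = e^(−0.07877 × 8.80) = 0.5000
R = 1 / (1 − 0.5000) = 2.000
Css,max = 53.4 × 2.000 = 106.8 µg/L
Css,min = Css,max × e^(−kτ) = 106.8 × 0.5000 ≈ 53.4 µg/L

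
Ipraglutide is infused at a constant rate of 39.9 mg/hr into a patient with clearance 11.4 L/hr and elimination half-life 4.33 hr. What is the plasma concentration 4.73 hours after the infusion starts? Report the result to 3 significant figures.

Css = rate / CL = 39.9 / 11.4 = 3.500 mg/L
k = ln 2 / 4.33 = 0.1601 hr⁻¹
C(t) = Css (1 − e^(−kt)) = 3.500 × (1 − e^(−0.7572)) = 3.500 × 0.5310 ≈ 1.86 mg/L

1.86 mg/L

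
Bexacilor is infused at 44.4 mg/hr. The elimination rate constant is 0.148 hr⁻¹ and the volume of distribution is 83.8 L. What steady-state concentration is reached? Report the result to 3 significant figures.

CL = k · V = 0.148 × 83.8 = 12.40 L/hr
Css = rate / CL = 44.4 / 12.40 ≈ 3.58 µg/mL

3.58 µg/mL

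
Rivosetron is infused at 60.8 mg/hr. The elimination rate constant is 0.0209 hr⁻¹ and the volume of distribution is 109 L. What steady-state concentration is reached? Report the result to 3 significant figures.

CL = k · V = 0.0209 × 109 = 2.278 L/hr
Css = rate / CL = 60.8 / 2.278 ≈ 26.7 mg/L

26.7 mg/L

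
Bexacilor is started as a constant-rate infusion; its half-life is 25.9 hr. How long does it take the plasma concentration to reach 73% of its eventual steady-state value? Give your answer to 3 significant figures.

48.9 hours

k = ln 2 / 25.9 = 0.02676 hr⁻¹
f = 1 − e^(−kt)  ⇒  t = −ln(1 − f) / k
t = −ln(1 − 0.73) / 0.02676 = 1.309 / 0.02676 ≈ 48.9 hours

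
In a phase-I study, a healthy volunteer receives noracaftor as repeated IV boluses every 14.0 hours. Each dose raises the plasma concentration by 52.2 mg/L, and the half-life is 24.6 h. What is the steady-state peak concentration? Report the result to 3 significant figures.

160 mg/L

k = ln 2 / 24.6 = 0.02818 h⁻¹
Fraction remaining after one interval: e^(−kτ) = e^(−0.02818 × 14.0) = 0.6740
R = 1 / (1 − 0.6740) = 3.068
Css,max = 52.2 × 3.068 ≈ 160 mg/L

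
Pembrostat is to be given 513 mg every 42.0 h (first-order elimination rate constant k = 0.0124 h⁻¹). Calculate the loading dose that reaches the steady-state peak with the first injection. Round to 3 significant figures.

1260 mg

Accumulation ratio R = 1 / (1 − e^(−kτ)) = 1 / (1 − e^(−0.01240×42.0)) = 1 / (1 − 0.5940) = 2.463
Loading dose = maintenance dose × R = 513 × 2.463 ≈ 1260 mg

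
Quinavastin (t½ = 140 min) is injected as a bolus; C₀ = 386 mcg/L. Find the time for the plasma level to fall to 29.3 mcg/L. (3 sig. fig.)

521 minutes

k = ln 2 / 140 = 0.004951 min⁻¹
C(t) = C₀ e^(−kt)  ⇒  t = ln(C₀/C) / k
t = ln(386/29.3) / 0.004951 = 2.578 / 0.004951 ≈ 521 minutes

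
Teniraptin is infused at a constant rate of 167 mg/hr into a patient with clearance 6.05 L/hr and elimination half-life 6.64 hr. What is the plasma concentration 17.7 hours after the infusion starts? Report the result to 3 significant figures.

Css = rate / CL = 167 / 6.05 = 27.60 µg/mL
k = ln 2 / 6.64 = 0.1044 hr⁻¹
C(t) = Css (1 − e^(−kt)) = 27.60 × (1 − e^(−1.848)) = 27.60 × 0.8424 ≈ 23.3 µg/mL

23.3 µg/mL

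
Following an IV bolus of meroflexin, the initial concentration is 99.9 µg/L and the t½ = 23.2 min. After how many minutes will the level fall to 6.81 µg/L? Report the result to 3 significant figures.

89.9 minutes

k = ln 2 / 23.2 = 0.02988 min⁻¹
C(t) = C₀ e^(−kt)  ⇒  t = ln(C₀/C) / k
t = ln(99.9/6.81) / 0.02988 = 2.686 / 0.02988 ≈ 89.9 minutes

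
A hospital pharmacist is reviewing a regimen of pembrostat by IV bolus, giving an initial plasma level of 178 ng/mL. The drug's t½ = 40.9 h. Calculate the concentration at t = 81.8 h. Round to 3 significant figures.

k = ln 2 / 40.9 = 0.01695 h⁻¹
81.8 h is 2.000 half-lives, so C = 178 × (1/2)^2.000 = 178 × 0.2500 ≈ 44.5 ng/mL

44.5 ng/mL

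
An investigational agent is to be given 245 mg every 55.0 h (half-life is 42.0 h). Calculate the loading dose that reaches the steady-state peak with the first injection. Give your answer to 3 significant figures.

411 mg

k = ln 2 / 42.0 = 0.01650 h⁻¹
Accumulation ratio R = 1 / (1 − e^(−kτ)) = 1 / (1 − e^(−0.01650×55.0)) = 1 / (1 − 0.4035) = 1.676
Loading dose = maintenance dose × R = 245 × 1.676 ≈ 411 mg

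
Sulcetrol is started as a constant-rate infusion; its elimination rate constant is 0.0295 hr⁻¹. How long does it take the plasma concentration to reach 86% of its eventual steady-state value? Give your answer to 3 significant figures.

f = 1 − e^(−kt)  ⇒  t = −ln(1 − f) / k
t = −ln(1 − 0.86) / 0.02950 = 1.966 / 0.02950 ≈ 66.6 hours

66.6 hours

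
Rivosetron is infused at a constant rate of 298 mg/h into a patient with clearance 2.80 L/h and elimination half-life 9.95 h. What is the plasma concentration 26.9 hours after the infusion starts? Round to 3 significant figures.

90.1 µg/mL

Css = rate / CL = 298 / 2.80 = 106.4 µg/mL
k = ln 2 / 9.95 = 0.06966 h⁻¹
C(t) = Css (1 − e^(−kt)) = 106.4 × (1 − e^(−1.874)) = 106.4 × 0.8465 ≈ 90.1 µg/mL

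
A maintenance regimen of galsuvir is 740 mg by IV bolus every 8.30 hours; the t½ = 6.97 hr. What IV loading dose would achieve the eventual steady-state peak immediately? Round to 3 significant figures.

1320 mg

k = ln 2 / 6.97 = 0.09945 hr⁻¹
Accumulation ratio R = 1 / (1 − e^(−kτ)) = 1 / (1 − e^(−0.09945×8.30)) = 1 / (1 − 0.4381) = 1.780
Loading dose = maintenance dose × R = 740 × 1.780 ≈ 1320 mg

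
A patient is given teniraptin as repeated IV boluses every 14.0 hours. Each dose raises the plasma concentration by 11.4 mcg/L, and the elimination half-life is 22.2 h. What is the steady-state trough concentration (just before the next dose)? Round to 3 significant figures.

k = ln 2 / 22.2 = 0.03122 h⁻¹
Fraction remaining after one interval: e^(−kτ) = e^(−0.03122 × 14.0) = 0.6459
R = 1 / (1 − 0.6459) = 2.824
Css,max = 11.4 × 2.824 = 32.19 mcg/L
Css,min = Css,max × e^(−kτ) = 32.19 × 0.6459 ≈ 20.8 mcg/L

20.8 mcg/L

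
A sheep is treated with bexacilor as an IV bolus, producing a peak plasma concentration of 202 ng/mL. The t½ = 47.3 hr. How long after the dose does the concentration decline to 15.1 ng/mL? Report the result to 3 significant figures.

k = ln 2 / 47.3 = 0.01465 hr⁻¹
C(t) = C₀ e^(−kt)  ⇒  t = ln(C₀/C) / k
t = ln(202/15.1) / 0.01465 = 2.594 / 0.01465 ≈ 177 hours

177 hours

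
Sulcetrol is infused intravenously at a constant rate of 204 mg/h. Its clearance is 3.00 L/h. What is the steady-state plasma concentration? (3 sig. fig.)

Css = infusion rate / CL = 204 / 3.00 ≈ 68.0 µg/mL

68.0 µg/mL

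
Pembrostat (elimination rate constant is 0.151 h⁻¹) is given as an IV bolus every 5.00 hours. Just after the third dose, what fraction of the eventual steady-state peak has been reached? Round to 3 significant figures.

0.896

f_n = 1 − e^(−nkτ) = 1 − e^(−3 × 0.1510 × 5.00) = 1 − e^(−2.265) = 1 − 0.1038 ≈ 0.896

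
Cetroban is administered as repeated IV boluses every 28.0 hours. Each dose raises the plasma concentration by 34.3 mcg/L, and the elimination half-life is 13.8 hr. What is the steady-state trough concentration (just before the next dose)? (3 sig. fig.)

k = ln 2 / 13.8 = 0.05023 hr⁻¹
Fraction remaining after one interval: e^(−kτ) = e^(−0.05023 × 28.0) = 0.2450
R = 1 / (1 − 0.2450) = 1.325
Css,max = 34.3 × 1.325 = 45.43 mcg/L
Css,min = Css,max × e^(−kτ) = 45.43 × 0.2450 ≈ 11.1 mcg/L

11.1 mcg/L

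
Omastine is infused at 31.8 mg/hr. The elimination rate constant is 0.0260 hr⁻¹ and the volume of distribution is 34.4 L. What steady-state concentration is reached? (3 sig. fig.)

CL = k · V = 0.0260 × 34.4 = 0.8944 L/hr
Css = rate / CL = 31.8 / 0.8944 ≈ 35.6 µg/mL

35.6 µg/mL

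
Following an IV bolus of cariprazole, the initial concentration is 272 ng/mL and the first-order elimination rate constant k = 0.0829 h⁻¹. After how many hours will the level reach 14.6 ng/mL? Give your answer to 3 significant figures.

35.3 hours

C(t) = C₀ e^(−kt)  ⇒  t = ln(C₀/C) / k
t = ln(272/14.6) / 0.08290 = 2.925 / 0.08290 ≈ 35.3 hours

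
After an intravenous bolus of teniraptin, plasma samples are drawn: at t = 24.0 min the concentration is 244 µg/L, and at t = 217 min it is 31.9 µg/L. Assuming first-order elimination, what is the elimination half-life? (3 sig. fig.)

65.8 minutes

k = ln(C₁/C₂) / (t₂ − t₁) = ln(244/31.9) / (217 − 24.0)
  = 2.035 / 193.0 = 0.01054 min⁻¹
t½ = ln 2 / k = ln 2 / 0.01054 ≈ 65.8 minutes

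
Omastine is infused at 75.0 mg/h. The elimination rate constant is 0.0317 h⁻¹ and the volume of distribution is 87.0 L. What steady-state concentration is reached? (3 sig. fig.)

27.2 mg/L

CL = k · V = 0.0317 × 87.0 = 2.758 L/h
Css = rate / CL = 75.0 / 2.758 ≈ 27.2 mg/L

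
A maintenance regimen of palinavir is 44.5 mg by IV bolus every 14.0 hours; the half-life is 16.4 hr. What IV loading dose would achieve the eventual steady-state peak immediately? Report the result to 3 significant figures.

k = ln 2 / 16.4 = 0.04227 hr⁻¹
Accumulation ratio R = 1 / (1 − e^(−kτ)) = 1 / (1 − e^(−0.04227×14.0)) = 1 / (1 − 0.5534) = 2.239
Loading dose = maintenance dose × R = 44.5 × 2.239 ≈ 99.6 mg

99.6 mg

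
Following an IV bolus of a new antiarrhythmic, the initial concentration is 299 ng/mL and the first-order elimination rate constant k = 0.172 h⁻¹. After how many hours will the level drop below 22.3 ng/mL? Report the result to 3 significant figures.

15.1 hours

C(t) = C₀ e^(−kt)  ⇒  t = ln(C₀/C) / k
t = ln(299/22.3) / 0.1720 = 2.596 / 0.1720 ≈ 15.1 hours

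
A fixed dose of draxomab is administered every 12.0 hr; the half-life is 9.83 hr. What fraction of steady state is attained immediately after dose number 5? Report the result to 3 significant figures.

0.985

k = ln 2 / 9.83 = 0.07051 hr⁻¹
f_n = 1 − e^(−nkτ) = 1 − e^(−5 × 0.07051 × 12.0) = 1 − e^(−4.231) = 1 − 0.01454 ≈ 0.985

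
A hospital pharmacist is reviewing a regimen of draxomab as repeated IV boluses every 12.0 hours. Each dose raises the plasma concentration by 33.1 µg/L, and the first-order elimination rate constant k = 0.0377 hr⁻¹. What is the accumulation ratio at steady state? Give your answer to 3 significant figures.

2.75

Fraction remaining after one interval: e^(−kτ) = e^(−0.03770 × 12.0) = 0.6361
R = 1 / (1 − 0.6361) = 1 / 0.3639 ≈ 2.75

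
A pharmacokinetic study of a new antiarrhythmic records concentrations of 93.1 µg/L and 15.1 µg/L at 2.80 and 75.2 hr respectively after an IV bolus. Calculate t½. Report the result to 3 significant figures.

k = ln(C₁/C₂) / (t₂ − t₁) = ln(93.1/15.1) / (75.2 − 2.80)
  = 1.819 / 72.40 = 0.02512 hr⁻¹
t½ = ln 2 / k = ln 2 / 0.02512 ≈ 27.6 hours

27.6 hours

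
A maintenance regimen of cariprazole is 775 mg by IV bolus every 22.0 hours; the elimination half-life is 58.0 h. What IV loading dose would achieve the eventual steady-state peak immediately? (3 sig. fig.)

k = ln 2 / 58.0 = 0.01195 h⁻¹
Accumulation ratio R = 1 / (1 − e^(−kτ)) = 1 / (1 − e^(−0.01195×22.0)) = 1 / (1 − 0.7688) = 4.325
Loading dose = maintenance dose × R = 775 × 4.325 ≈ 3350 mg

3350 mg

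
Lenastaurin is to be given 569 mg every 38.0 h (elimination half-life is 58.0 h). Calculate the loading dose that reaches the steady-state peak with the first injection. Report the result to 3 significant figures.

k = ln 2 / 58.0 = 0.01195 h⁻¹
Accumulation ratio R = 1 / (1 − e^(−kτ)) = 1 / (1 − e^(−0.01195×38.0)) = 1 / (1 − 0.6350) = 2.740
Loading dose = maintenance dose × R = 569 × 2.740 ≈ 1560 mg

1560 mg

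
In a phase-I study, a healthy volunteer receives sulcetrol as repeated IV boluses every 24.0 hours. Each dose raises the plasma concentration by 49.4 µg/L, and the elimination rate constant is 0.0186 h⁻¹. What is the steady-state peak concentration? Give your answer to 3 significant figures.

137 µg/L

Fraction remaining after one interval: e^(−kτ) = e^(−0.01860 × 24.0) = 0.6399
R = 1 / (1 − 0.6399) = 2.777
Css,max = 49.4 × 2.777 ≈ 137 µg/L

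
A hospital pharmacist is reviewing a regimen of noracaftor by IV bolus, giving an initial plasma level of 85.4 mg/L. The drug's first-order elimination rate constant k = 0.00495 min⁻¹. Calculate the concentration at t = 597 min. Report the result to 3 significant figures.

C(t) = C₀ e^(−kt) = 85.4 × e^(−0.004950 × 597) = 85.4 × e^(−2.955) = 85.4 × 0.05207 ≈ 4.45 mg/L

4.45 mg/L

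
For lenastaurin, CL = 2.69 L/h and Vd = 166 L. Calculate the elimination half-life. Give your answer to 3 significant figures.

k = CL / V = 2.69 / 166 = 0.01620 h⁻¹
t½ = ln 2 / k = ln 2 / 0.01620 ≈ 42.8 hours

42.8 hours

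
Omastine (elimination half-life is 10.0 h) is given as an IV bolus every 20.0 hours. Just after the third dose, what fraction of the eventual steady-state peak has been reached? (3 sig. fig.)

0.984

k = ln 2 / 10.0 = 0.06931 h⁻¹
f_n = 1 − e^(−nkτ) = 1 − e^(−3 × 0.06931 × 20.0) = 1 − e^(−4.159) = 1 − 0.01563 ≈ 0.984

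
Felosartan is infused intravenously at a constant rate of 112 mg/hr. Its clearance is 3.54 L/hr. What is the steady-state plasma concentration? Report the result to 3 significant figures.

Css = infusion rate / CL = 112 / 3.54 ≈ 31.6 mg/L

31.6 mg/L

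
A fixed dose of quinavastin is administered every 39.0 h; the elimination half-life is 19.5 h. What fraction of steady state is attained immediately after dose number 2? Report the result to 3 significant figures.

0.938

k = ln 2 / 19.5 = 0.03555 h⁻¹
f_n = 1 − e^(−nkτ) = 1 − e^(−2 × 0.03555 × 39.0) = 1 − e^(−2.773) = 1 − 0.06250 ≈ 0.938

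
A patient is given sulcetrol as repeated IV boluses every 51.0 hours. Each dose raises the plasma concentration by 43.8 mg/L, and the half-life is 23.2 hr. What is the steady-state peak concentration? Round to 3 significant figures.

k = ln 2 / 23.2 = 0.02988 hr⁻¹
Fraction remaining after one interval: e^(−kτ) = e^(−0.02988 × 51.0) = 0.2179
R = 1 / (1 − 0.2179) = 1.279
Css,max = 43.8 × 1.279 ≈ 56.0 mg/L

56.0 mg/L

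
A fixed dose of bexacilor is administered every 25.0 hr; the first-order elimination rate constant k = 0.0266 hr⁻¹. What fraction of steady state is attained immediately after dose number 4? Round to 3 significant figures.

0.930

f_n = 1 − e^(−nkτ) = 1 − e^(−4 × 0.02660 × 25.0) = 1 − e^(−2.660) = 1 − 0.06995 ≈ 0.930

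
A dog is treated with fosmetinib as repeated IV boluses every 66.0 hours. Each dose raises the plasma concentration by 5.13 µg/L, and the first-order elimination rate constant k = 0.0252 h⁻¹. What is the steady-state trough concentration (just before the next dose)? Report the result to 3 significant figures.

1.20 µg/L

Fraction remaining after one interval: e^(−kτ) = e^(−0.02520 × 66.0) = 0.1895
R = 1 / (1 − 0.1895) = 1.234
Css,max = 5.13 × 1.234 = 6.330 µg/L
Css,min = Css,max × e^(−kτ) = 6.330 × 0.1895 ≈ 1.20 µg/L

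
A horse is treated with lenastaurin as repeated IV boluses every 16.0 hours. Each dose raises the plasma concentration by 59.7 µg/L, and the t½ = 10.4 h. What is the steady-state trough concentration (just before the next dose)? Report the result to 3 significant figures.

31.3 µg/L

k = ln 2 / 10.4 = 0.06665 h⁻¹
Fraction remaining after one interval: e^(−kτ) = e^(−0.06665 × 16.0) = 0.3443
R = 1 / (1 − 0.3443) = 1.525
Css,max = 59.7 × 1.525 = 91.04 µg/L
Css,min = Css,max × e^(−kτ) = 91.04 × 0.3443 ≈ 31.3 µg/L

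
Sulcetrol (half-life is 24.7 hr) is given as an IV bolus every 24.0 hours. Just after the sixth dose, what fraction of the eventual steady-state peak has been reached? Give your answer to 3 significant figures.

k = ln 2 / 24.7 = 0.02806 hr⁻¹
f_n = 1 − e^(−nkτ) = 1 − e^(−6 × 0.02806 × 24.0) = 1 − e^(−4.041) = 1 − 0.01758 ≈ 0.982

0.982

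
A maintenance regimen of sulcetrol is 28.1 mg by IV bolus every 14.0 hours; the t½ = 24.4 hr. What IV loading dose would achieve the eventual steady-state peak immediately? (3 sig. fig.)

85.6 mg

k = ln 2 / 24.4 = 0.02841 hr⁻¹
Accumulation ratio R = 1 / (1 − e^(−kτ)) = 1 / (1 − e^(−0.02841×14.0)) = 1 / (1 − 0.6719) = 3.047
Loading dose = maintenance dose × R = 28.1 × 3.047 ≈ 85.6 mg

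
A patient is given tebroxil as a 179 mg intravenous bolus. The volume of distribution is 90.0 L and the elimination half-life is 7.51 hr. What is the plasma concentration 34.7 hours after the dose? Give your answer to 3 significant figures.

0.0809 mg/L

C₀ = dose / V = 179 / 90.0 = 1.989 mg/L
k = ln 2 / 7.51 = 0.09230 hr⁻¹
C(t) = C₀ e^(−kt) = 1.989 × e^(−0.09230 × 34.7) = 1.989 × e^(−3.203) = 1.989 × 0.04065 ≈ 0.0809 mg/L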